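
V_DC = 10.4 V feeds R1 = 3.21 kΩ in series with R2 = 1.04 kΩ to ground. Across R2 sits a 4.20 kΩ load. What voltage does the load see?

The load sits in parallel with R2, giving an effective lower resistance R2' = R2·R_L/(R2+R_L) = 0.8336 kΩ.
Then V_out = V_DC · R2'/(R1 + R2') = 10.4 × 0.8336/4.044 = 2.144 V.

V_out ≈ 2.14 V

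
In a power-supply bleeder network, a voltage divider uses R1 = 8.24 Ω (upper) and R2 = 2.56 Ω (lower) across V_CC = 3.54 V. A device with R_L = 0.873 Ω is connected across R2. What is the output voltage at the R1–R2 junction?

The load sits in parallel with R2, giving an effective lower resistance R2' = R2·R_L/(R2+R_L) = 0.6510 Ω.
Then V_out = V_CC · R2'/(R1 + R2') = 3.54 × 0.6510/8.891 = 0.2592 V.

V_out ≈ 0.259 V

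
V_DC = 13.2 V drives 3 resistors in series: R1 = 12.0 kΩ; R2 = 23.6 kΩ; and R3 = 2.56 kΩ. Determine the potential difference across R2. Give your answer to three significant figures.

Series total: ΣR = 12.0 + 23.6 + 2.56 = 38.16 kΩ.
Voltage divider: V = V_DC · (23.60 / 38.16) = 13.2 × 0.6184 = 8.164 V.

V ≈ 8.16 V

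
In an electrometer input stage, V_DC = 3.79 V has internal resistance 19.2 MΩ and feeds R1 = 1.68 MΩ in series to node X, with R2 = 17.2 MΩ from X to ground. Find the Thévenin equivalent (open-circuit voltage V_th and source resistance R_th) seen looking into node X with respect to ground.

V_th ≈ 1.71 V, R_th ≈ 9.43 MΩ

R1' = 19.2 + 1.68 = 20.88 MΩ (source resistance + R1).
V_th is the unloaded tap voltage: V_DC · R2/(R1'+R2) = 3.79 × 0.4517 = 1.712 V.
With V_DC suppressed (replaced by a short), R_th = R1' ‖ R2 = (20.88 × 17.2)/(20.88 + 17.2) = 9.431 MΩ.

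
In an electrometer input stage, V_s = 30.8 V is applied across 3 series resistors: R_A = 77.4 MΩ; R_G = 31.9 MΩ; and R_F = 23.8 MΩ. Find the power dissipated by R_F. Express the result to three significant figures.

P ≈ 1.27 µW

ΣR = 133.1 MΩ → I = 30.8/133.1 = 0.2314 µA.
V(R_F) = I·R = 5.507 V; P = V·I = 5.507 × 0.2314 = 1.274 µW.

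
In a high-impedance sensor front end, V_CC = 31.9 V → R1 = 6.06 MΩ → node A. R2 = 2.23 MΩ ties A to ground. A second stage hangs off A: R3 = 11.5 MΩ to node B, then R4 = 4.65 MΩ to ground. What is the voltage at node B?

Node A sees R2 in parallel with the series input of stage 2, R3 + R4 = 16.15 MΩ.
R2 ‖ (R3+R4) = 1.959 MΩ.
First divider: V_A = V_CC · 1.959/(6.06 + 1.959) = 7.794 V.
Stage 2 is unloaded, so V_B = V_A · R4/(R3+R4) = 7.794 × 4.65/16.15 = 2.244 V.

V_B ≈ 2.24 V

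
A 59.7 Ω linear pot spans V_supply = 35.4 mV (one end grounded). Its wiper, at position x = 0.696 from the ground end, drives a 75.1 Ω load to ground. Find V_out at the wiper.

V_out ≈ 21.1 mV

The pot divides into 18.15 Ω above the wiper and 41.55 Ω below.
Lower segment in parallel with the load: 41.55 ‖ 75.1 = 26.75 Ω.
Then V_out = V_supply · 26.75/(18.15 + 26.75) = 21.09 mV.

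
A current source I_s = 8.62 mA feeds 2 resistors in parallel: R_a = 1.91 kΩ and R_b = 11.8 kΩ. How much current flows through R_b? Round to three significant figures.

Two-branch current divider: I_k = I_s · R_other/(R_1 + R_2).
I(R_b) = 8.62 × 1.91/(1.91 + 11.8) = 8.62 × 0.1393 = 1.201 mA.

I ≈ 1.20 mA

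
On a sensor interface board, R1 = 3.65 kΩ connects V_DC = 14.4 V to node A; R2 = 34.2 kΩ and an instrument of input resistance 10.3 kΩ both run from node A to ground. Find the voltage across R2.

V_out ≈ 9.86 V

The load sits in parallel with R2, giving an effective lower resistance R2' = R2·R_L/(R2+R_L) = 7.916 kΩ.
Then V_out = V_DC · R2'/(R1 + R2') = 14.4 × 7.916/11.57 = 9.856 V.
(Unloaded it would be 13.0 V; the load pulls it down.)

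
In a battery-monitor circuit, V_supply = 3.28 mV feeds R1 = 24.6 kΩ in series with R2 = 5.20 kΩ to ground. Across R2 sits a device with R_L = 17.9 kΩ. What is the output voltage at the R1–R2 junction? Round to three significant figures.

First combine the lower leg with the load: R2 ‖ R_L = 4.029 kΩ.
Voltage divider with the loaded lower leg: V_out = 3.28 × 4.029/(24.6 + 4.029) = 3.28 × 0.1407 = 0.4616 mV.
(Unloaded it would be 0.572 mV; the load pulls it down.)

V_out ≈ 0.462 mV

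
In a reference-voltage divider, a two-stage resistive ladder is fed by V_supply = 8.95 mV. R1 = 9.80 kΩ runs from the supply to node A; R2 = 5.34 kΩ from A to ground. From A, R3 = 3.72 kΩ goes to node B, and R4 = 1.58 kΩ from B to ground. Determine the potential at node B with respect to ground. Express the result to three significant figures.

V_B ≈ 0.570 mV

The second stage (R3 + R4 = 5.300 kΩ) loads node A in parallel with R2.
R2 ‖ (R3+R4) = 2.660 kΩ.
V_A = 8.95 × 2.660/(9.80 + 2.660) = 1.911 mV.
V_B = V_A × 0.2981 = 0.5696 mV.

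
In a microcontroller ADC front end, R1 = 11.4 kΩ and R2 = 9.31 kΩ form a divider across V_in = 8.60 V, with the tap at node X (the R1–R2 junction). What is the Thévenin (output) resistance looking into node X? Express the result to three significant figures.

R_th ≈ 5.12 kΩ

Zeroing V_in shorts the top of R1 to ground, so R_th = R1 ‖ R2 = 5.125 kΩ.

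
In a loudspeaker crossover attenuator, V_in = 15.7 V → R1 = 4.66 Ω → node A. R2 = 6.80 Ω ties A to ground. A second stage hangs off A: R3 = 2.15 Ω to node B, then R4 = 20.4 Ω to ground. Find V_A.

V_A ≈ 8.30 V

The second stage (R3 + R4 = 22.55 Ω) loads node A in parallel with R2.
Effective lower resistance at A: R2 ‖ 22.55 = 5.225 Ω.
First divider: V_A = V_in · 5.225/(4.66 + 5.225) = 8.298 V.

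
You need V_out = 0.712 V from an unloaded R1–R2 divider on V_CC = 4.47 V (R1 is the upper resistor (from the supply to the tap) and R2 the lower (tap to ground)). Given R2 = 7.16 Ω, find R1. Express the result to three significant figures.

R1 ≈ 37.8 Ω

Required fraction k = V_out/V_CC = 0.1593.
So R1 = R2 · (V_CC/V_out − 1) = 7.16 × (4.47/0.712 − 1) = 7.16 × 5.278 = 37.79 Ω.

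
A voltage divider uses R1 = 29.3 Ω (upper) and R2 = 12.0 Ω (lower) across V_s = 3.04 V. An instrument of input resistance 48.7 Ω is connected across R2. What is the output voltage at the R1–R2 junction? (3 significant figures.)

V_out ≈ 0.752 V

The load sits in parallel with R2, giving an effective lower resistance R2' = R2·R_L/(R2+R_L) = 9.628 Ω.
Then V_out = V_s · R2'/(R1 + R2') = 3.04 × 9.628/38.93 = 0.7519 V.
(Unloaded it would be 0.883 V; the load pulls it down.)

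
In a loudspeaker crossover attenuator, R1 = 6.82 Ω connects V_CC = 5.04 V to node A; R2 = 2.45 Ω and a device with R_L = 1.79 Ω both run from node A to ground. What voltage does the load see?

V_out ≈ 0.664 V

R2 ‖ R_L = (2.45 × 1.79)/(2.45 + 1.79) = 1.034 Ω.
Now apply the divider: V_out = 5.04 × 0.1317 = 0.6637 V.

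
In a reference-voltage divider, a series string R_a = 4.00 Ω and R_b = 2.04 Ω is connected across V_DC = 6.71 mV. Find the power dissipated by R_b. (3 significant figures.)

P ≈ 2.52 µW

The common current is I = 6.71/6.040 = 1.111 mA.
P(R_b) = I²·R_b = (1.111)² × 2.04 = 2.518 µW.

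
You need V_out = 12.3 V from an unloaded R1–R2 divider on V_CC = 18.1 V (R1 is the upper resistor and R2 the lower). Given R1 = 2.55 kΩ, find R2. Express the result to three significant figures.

R2 ≈ 5.41 kΩ

Required fraction k = V_out/V_CC = 0.6796.
R2 = R1 · 0.6796/(1 − 0.6796) = 5.408 kΩ.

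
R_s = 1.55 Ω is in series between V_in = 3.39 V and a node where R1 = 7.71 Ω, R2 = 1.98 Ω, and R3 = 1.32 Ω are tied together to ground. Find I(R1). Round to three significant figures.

I ≈ 0.139 A

Equivalent of the parallel group: R_p = 0.7182 Ω.
Node voltage V_A = V_in · R_p/(R_s + R_p) = 3.39 × 0.3166 = 1.073 V.
Branch current I = V_A/R1 = 1.073/7.71 = 0.1392 A.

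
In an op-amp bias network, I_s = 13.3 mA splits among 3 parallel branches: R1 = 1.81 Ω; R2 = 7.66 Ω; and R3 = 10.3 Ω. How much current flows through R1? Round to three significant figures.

Conductances: ΣG = 1/1.81 + 1/7.66 + 1/10.3 = 0.7801 (1/Ω).
R1 takes the fraction G_k/ΣG = 0.5525/0.7801 = 0.7082, so I = 13.3 × 0.7082 = 9.419 mA.

I ≈ 9.42 mA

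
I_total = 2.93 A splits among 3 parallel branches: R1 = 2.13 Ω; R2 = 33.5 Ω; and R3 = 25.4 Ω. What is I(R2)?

ΣG = 1/2.13 + 1/33.5 + 1/25.4 = 0.5387.
Current divider: I(R2) = I_total · G_k/ΣG = 2.93 × (0.02985/0.5387) = 2.93 × 0.05541 = 0.1624 A.

I ≈ 0.162 A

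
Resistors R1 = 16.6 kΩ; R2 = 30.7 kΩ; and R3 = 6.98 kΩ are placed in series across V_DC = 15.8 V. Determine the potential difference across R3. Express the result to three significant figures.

Total series resistance ΣR = 16.6 + 30.7 + 6.98 = 54.28 kΩ.
By the voltage-divider rule, V = 15.8 × 6.980/54.28 = 2.032 V.

V ≈ 2.03 V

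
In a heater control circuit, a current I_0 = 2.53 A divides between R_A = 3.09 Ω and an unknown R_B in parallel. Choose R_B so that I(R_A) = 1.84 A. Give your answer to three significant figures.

Two-branch current divider: I_A = I_0 · R_B/(R_A + R_B).
1.84/2.53 = R_B/(R_A + R_B) → R_B = R_A · (0.7273)/(1 − 0.7273) = 3.09 × 2.667 = 8.240 Ω.

R_B ≈ 8.24 Ω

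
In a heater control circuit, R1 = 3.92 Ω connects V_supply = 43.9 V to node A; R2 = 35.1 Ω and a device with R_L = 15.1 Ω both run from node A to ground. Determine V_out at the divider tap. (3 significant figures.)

V_out ≈ 32.0 V

First combine the lower leg with the load: R2 ‖ R_L = 10.56 Ω.
Now apply the divider: V_out = 43.9 × 0.7292 = 32.01 V.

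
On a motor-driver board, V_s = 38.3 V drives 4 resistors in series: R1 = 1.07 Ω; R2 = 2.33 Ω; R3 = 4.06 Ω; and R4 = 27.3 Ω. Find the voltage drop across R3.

V ≈ 4.47 V

Total series resistance ΣR = 1.07 + 2.33 + 4.06 + 27.3 = 34.76 Ω.
By the voltage-divider rule, V = 38.3 × 4.060/34.76 = 4.473 V.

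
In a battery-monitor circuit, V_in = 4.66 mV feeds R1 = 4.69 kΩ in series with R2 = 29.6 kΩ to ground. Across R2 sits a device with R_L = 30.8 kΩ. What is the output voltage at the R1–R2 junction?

The load sits in parallel with R2, giving an effective lower resistance R2' = R2·R_L/(R2+R_L) = 15.09 kΩ.
Then V_out = V_in · R2'/(R1 + R2') = 4.66 × 15.09/19.78 = 3.555 mV.

V_out ≈ 3.56 mV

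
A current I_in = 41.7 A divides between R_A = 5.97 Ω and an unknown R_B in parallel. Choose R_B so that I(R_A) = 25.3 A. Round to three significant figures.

R_B ≈ 9.21 Ω

The fraction through R_A equals R_B/(R_A+R_B).
25.3/41.7 = R_B/(R_A + R_B) → R_B = R_A · (0.6067)/(1 − 0.6067) = 5.97 × 1.543 = 9.210 Ω.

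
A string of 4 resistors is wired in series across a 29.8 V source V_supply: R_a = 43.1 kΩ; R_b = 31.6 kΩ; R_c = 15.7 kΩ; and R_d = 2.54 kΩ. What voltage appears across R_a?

Total series resistance ΣR = 43.1 + 31.6 + 15.7 + 2.54 = 92.94 kΩ.
By the voltage-divider rule, V = 29.8 × 43.10/92.94 = 13.82 V.

V ≈ 13.8 V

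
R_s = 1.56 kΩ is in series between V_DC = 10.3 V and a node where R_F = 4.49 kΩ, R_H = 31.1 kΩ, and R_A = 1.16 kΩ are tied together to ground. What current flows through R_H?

Combine the parallel branches: R_p = (1/4.49 + 1/31.1 + 1/1.16)⁻¹ = 0.8953 kΩ.
V_A = 10.3 × 0.8953/2.455 = 3.756 V.
I(R_H) = V_A / R_H = 3.756/31.1 = 0.1208 mA.

I ≈ 0.121 mA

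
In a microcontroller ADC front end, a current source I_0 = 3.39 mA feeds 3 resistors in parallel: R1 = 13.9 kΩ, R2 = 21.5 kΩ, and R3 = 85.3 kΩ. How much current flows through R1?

ΣG = 1/13.9 + 1/21.5 + 1/85.3 = 0.1302.
R1 takes the fraction G_k/ΣG = 0.07194/0.1302 = 0.5526, so I = 3.39 × 0.5526 = 1.873 mA.

I ≈ 1.87 mA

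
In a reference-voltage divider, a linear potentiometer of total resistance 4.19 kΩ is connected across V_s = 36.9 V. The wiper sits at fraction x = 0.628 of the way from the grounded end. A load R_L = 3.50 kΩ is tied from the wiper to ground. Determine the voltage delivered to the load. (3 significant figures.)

Lower segment x·R_p = 2.631 kΩ; upper segment (1−x)·R_p = 1.559 kΩ.
(x·R_p) ‖ R_L = 1.502 kΩ.
Loaded-divider output: V_out = 36.9 × 0.4908 = 18.11 V.
(Unloaded: V_out = x·V_s = 23.2 V.)

V_out ≈ 18.1 V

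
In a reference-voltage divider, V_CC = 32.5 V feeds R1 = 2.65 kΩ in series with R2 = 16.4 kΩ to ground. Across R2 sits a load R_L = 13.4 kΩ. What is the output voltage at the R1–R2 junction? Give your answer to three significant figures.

V_out ≈ 23.9 V

First combine the lower leg with the load: R2 ‖ R_L = 7.374 kΩ.
Voltage divider with the loaded lower leg: V_out = 32.5 × 7.374/(2.65 + 7.374) = 32.5 × 0.7356 = 23.91 V.
(Unloaded it would be 28.0 V; the load pulls it down.)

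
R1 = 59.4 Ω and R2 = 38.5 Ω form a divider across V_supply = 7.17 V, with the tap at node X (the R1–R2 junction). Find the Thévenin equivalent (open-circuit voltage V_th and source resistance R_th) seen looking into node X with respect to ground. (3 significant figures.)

V_th ≈ 2.82 V, R_th ≈ 23.4 Ω

Open-circuit (no load on X): V_th = V_supply · R2/(R1 + R2) = 7.17 × 38.5/(59.40 + 38.5) = 2.820 V.
With V_supply suppressed (replaced by a short), R_th = R1 ‖ R2 = (59.40 × 38.5)/(59.40 + 38.5) = 23.36 Ω.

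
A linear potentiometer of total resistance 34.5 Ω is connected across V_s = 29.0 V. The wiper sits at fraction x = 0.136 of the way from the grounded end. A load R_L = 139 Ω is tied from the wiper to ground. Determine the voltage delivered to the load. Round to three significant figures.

V_out ≈ 3.83 V

Split the track: R_lower = x·R_p = 4.692 Ω, R_upper = (1−x)·R_p = 29.81 Ω.
R_L loads the lower segment: effective lower R = 4.539 Ω.
Then V_out = V_s · 4.539/(29.81 + 4.539) = 3.832 V.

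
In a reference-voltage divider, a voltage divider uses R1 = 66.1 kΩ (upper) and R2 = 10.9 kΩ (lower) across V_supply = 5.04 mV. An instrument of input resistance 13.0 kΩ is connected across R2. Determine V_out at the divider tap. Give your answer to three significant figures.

V_out ≈ 0.415 mV

The load sits in parallel with R2, giving an effective lower resistance R2' = R2·R_L/(R2+R_L) = 5.929 kΩ.
Now apply the divider: V_out = 5.04 × 0.08231 = 0.4149 mV.
(Unloaded it would be 0.713 mV; the load pulls it down.)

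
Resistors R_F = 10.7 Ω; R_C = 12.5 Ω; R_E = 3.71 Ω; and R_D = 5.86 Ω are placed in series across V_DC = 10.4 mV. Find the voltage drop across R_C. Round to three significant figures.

V ≈ 3.97 mV

Series total: ΣR = 10.7 + 12.5 + 3.71 + 5.86 = 32.77 Ω.
V = V_DC · R/ΣR = 10.4 × 0.3814 = 3.967 mV.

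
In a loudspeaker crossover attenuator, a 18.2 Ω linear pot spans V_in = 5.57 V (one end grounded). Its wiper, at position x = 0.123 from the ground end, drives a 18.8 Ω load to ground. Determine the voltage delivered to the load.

Split the track: R_lower = x·R_p = 2.239 Ω, R_upper = (1−x)·R_p = 15.96 Ω.
Lower segment in parallel with the load: 2.239 ‖ 18.8 = 2.000 Ω.
Then V_out = V_in · 2.000/(15.96 + 2.000) = 0.6203 V.

V_out ≈ 0.620 V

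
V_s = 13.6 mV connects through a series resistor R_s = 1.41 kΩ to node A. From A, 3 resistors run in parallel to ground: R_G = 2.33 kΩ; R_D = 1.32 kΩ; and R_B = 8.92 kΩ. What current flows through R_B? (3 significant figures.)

I ≈ 0.538 µA

Combine the parallel branches: R_p = (1/2.33 + 1/1.32 + 1/8.92)⁻¹ = 0.7699 kΩ.
V_A by voltage divider: V_A = 13.6 × 0.7699/(1.41 + 0.7699) = 4.803 mV.
Branch current I = V_A/R_B = 4.803/8.92 = 0.5385 µA.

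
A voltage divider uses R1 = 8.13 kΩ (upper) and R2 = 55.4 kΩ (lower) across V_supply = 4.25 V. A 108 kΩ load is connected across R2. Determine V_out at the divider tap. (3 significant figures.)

V_out ≈ 3.48 V

First combine the lower leg with the load: R2 ‖ R_L = 36.62 kΩ.
Then V_out = V_supply · R2'/(R1 + R2') = 4.25 × 36.62/44.75 = 3.478 V.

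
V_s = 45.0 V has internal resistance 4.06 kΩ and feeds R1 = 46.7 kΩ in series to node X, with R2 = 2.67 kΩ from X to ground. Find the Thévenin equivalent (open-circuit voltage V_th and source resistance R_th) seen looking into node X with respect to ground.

R1' = 4.06 + 46.7 = 50.76 kΩ (source resistance + R1).
With X open, the divider is unloaded: V_th = 45.0 × 2.67/53.43 = 2.249 V.
Zeroing V_s shorts the top of R1' to ground, so R_th = R1' ‖ R2 = 2.537 kΩ.

V_th ≈ 2.25 V, R_th ≈ 2.54 kΩ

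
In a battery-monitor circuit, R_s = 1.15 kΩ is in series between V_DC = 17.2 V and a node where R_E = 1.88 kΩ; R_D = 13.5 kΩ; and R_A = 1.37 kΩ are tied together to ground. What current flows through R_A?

I ≈ 4.95 mA

Combine the parallel branches: R_p = (1/1.88 + 1/13.5 + 1/1.37)⁻¹ = 0.7486 kΩ.
V_A = 17.2 × 0.7486/1.899 = 6.782 V.
Branch current I = V_A/R_A = 6.782/1.37 = 4.950 mA.
(Equivalently: I_total = 9.060 mA, then current-divider fraction G_k/ΣG = 0.5464.)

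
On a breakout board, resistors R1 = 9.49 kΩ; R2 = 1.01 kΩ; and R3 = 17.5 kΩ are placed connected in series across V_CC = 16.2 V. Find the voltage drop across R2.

Total series resistance ΣR = 9.49 + 1.01 + 17.5 = 28.00 kΩ.
Voltage divider: V = V_CC · (1.010 / 28.00) = 16.2 × 0.03607 = 0.5844 V.

V ≈ 0.584 V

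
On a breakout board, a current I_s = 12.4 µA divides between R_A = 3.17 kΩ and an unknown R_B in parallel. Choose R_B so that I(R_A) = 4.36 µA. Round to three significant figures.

R_B ≈ 1.72 kΩ

The fraction through R_A equals R_B/(R_A+R_B).
With f = 0.3516, R_B = R_A · f/(1−f) = 3.17 × 0.5423 = 1.719 kΩ.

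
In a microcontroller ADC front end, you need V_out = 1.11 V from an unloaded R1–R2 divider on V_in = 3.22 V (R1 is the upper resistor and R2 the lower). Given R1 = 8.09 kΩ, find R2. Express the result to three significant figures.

R2 ≈ 4.26 kΩ

The divider ratio is R2/(R1+R2) = 1.11/3.22 = 0.3447.
Rearranging, R2 = R1·k/(1−k) = 8.09 × 0.5261 = 4.256 kΩ.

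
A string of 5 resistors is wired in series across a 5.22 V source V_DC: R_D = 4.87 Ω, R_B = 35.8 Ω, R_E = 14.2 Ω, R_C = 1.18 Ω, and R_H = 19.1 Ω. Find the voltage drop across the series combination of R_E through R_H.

Total series resistance ΣR = 4.87 + 35.8 + 14.2 + 1.18 + 19.1 = 75.15 Ω.
R_{R_E..R_H} = 14.2 + 1.18 + 19.1 = 34.48 Ω.
By the voltage-divider rule, V = 5.22 × 34.48/75.15 = 2.395 V.

V ≈ 2.40 V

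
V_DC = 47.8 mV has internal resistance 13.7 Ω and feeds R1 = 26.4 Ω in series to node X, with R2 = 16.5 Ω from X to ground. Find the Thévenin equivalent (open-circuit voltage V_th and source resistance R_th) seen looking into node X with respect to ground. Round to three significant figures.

V_th ≈ 13.9 mV, R_th ≈ 11.7 Ω

R1' = 13.7 + 26.4 = 40.10 Ω (source resistance + R1).
V_th is the unloaded tap voltage: V_DC · R2/(R1'+R2) = 47.8 × 0.2915 = 13.93 mV.
With V_DC suppressed (replaced by a short), R_th = R1' ‖ R2 = (40.10 × 16.5)/(40.10 + 16.5) = 11.69 Ω.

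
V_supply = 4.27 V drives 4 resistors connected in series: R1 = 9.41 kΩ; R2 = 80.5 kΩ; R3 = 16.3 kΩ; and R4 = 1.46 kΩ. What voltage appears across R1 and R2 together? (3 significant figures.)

Total series resistance ΣR = 9.41 + 80.5 + 16.3 + 1.46 = 107.7 kΩ.
R_{R1..R2} = 9.41 + 80.5 = 89.91 kΩ.
Voltage divider: V = V_supply · (89.91 / 107.7) = 4.27 × 0.8351 = 3.566 V.

V ≈ 3.57 V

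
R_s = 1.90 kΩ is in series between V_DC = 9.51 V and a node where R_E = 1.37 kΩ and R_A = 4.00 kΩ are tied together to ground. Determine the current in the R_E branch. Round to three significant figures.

Combine the parallel branches: R_p = (1/1.37 + 1/4.00)⁻¹ = 1.020 kΩ.
V_A by voltage divider: V_A = 9.51 × 1.020/(1.90 + 1.020) = 3.323 V.
I(R_E) = V_A / R_E = 3.323/1.37 = 2.426 mA.

I ≈ 2.43 mA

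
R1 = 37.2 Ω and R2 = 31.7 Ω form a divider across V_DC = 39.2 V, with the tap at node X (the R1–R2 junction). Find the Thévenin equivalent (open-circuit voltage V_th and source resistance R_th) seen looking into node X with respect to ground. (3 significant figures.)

Open-circuit (no load on X): V_th = V_DC · R2/(R1 + R2) = 39.2 × 31.7/(37.20 + 31.7) = 18.04 V.
Zeroing V_DC shorts the top of R1 to ground, so R_th = R1 ‖ R2 = 17.12 Ω.

V_th ≈ 18.0 V, R_th ≈ 17.1 Ω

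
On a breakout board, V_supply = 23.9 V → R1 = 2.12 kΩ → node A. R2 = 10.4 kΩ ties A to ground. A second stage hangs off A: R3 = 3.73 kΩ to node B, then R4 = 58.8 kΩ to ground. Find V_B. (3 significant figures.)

Looking into the second stage from A: R3 + R4 = 62.53 kΩ appears in parallel with R2.
R2 ‖ (R3+R4) = 8.917 kΩ.
V_A = 23.9 × 8.917/(2.12 + 8.917) = 19.31 V.
V_B = V_A × 0.9403 = 18.16 V.

V_B ≈ 18.2 V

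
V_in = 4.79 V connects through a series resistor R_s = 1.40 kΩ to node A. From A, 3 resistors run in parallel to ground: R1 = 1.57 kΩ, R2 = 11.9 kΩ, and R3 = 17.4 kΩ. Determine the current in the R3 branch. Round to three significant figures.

Parallel bank: R_p = 1/(1/1.57 + 1/11.9 + 1/17.4) = 1.285 kΩ.
V_A by voltage divider: V_A = 4.79 × 1.285/(1.40 + 1.285) = 2.292 V.
I(R3) = V_A / R3 = 2.292/17.4 = 0.1317 mA.
(Check via current divider: I_total = 1.784 mA; share G_k/ΣG = 0.07383 → same result.)

I ≈ 0.132 mA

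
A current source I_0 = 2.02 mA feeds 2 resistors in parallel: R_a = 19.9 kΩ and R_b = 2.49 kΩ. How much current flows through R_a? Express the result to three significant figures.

For two parallel branches, I_k = I_0 · (other R)/(sum of R).
I(R_a) = 2.02 × 2.49/(19.9 + 2.49) = 2.02 × 0.1112 = 0.2246 mA.

I ≈ 0.225 mA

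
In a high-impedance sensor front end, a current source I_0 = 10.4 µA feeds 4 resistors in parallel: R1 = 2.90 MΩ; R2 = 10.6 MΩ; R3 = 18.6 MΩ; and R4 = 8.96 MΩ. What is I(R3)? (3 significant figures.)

I ≈ 0.925 µA

ΣG = 1/2.90 + 1/10.6 + 1/18.6 + 1/8.96 = 0.6045.
R3 takes the fraction G_k/ΣG = 0.05376/0.6045 = 0.08893, so I = 10.4 × 0.08893 = 0.9249 µA.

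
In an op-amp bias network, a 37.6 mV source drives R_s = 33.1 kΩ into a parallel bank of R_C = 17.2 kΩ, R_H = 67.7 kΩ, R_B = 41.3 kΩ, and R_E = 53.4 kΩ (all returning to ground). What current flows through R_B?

I ≈ 0.188 µA

Combine the parallel branches: R_p = (1/17.2 + 1/67.7 + 1/41.3 + 1/53.4)⁻¹ = 8.632 kΩ.
Node voltage V_A = V_CC · R_p/(R_s + R_p) = 37.6 × 0.2068 = 7.777 mV.
Branch current I = V_A/R_B = 7.777/41.3 = 0.1883 µA.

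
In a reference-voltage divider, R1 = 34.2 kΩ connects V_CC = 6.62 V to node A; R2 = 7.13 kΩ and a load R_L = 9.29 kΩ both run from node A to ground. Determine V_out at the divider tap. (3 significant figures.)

V_out ≈ 0.698 V

R2 ‖ R_L = (7.13 × 9.29)/(7.13 + 9.29) = 4.034 kΩ.
Then V_out = V_CC · R2'/(R1 + R2') = 6.62 × 4.034/38.23 = 0.6985 V.
(Unloaded it would be 1.14 V; the load pulls it down.)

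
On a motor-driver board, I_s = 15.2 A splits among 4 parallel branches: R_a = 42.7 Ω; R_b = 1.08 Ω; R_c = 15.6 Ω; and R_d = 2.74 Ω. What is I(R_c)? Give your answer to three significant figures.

Total conductance ΣG = 1/42.7 + 1/1.08 + 1/15.6 + 1/2.74 = 1.378 (units of 1/Ω).
R_c takes the fraction G_k/ΣG = 0.06410/1.378 = 0.04650, so I = 15.2 × 0.04650 = 0.7069 A.

I ≈ 0.707 A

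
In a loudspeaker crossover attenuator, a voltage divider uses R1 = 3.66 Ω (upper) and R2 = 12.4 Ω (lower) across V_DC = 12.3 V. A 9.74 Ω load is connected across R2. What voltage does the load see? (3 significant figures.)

V_out ≈ 7.36 V

First combine the lower leg with the load: R2 ‖ R_L = 5.455 Ω.
Then V_out = V_DC · R2'/(R1 + R2') = 12.3 × 5.455/9.115 = 7.361 V.
(Unloaded it would be 9.50 V; the load pulls it down.)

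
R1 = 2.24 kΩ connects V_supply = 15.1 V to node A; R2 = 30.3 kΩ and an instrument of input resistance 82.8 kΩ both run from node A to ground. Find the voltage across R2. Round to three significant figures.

V_out ≈ 13.7 V

The load sits in parallel with R2, giving an effective lower resistance R2' = R2·R_L/(R2+R_L) = 22.18 kΩ.
Voltage divider with the loaded lower leg: V_out = 15.1 × 22.18/(2.24 + 22.18) = 15.1 × 0.9083 = 13.72 V.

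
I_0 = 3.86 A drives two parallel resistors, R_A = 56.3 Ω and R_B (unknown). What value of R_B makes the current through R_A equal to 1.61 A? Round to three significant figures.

The fraction through R_A equals R_B/(R_A+R_B).
1.61/3.86 = R_B/(R_A + R_B) → R_B = R_A · (0.4171)/(1 − 0.4171) = 56.3 × 0.7156 = 40.29 Ω.

R_B ≈ 40.3 Ω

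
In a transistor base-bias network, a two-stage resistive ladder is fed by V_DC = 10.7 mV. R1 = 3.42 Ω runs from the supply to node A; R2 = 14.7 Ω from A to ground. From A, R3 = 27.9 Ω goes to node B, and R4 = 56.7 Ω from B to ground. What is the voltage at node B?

The second stage (R3 + R4 = 84.60 Ω) loads node A in parallel with R2.
R2 ‖ (R3+R4) = 12.52 Ω.
V_A = 10.7 × 12.52/(3.42 + 12.52) = 8.405 mV.
Stage 2 is unloaded, so V_B = V_A · R4/(R3+R4) = 8.405 × 56.7/84.60 = 5.633 mV.

V_B ≈ 5.63 mV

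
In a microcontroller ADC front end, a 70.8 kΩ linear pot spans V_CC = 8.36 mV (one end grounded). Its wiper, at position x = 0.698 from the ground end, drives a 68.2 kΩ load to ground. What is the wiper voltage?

Lower segment x·R_p = 49.42 kΩ; upper segment (1−x)·R_p = 21.38 kΩ.
(x·R_p) ‖ R_L = 28.65 kΩ.
Then V_out = V_CC · 28.65/(21.38 + 28.65) = 4.788 mV.
(Unloaded: V_out = x·V_CC = 5.84 mV.)

V_out ≈ 4.79 mV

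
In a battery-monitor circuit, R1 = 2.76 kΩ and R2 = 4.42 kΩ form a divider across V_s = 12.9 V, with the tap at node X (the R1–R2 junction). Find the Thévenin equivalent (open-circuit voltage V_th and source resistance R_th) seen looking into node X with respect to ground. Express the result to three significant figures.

With X open, the divider is unloaded: V_th = 12.9 × 4.42/7.180 = 7.941 V.
Zeroing V_s shorts the top of R1 to ground, so R_th = R1 ‖ R2 = 1.699 kΩ.

V_th ≈ 7.94 V, R_th ≈ 1.70 kΩ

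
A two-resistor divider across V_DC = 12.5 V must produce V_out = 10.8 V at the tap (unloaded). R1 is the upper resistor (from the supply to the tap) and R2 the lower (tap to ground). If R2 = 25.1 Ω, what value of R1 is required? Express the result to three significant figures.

The divider ratio is R2/(R1+R2) = 10.8/12.5 = 0.8640.
Rearranging, R1 = R2·(1−k)/k = 25.1 × 0.1574 = 3.951 Ω.

R1 ≈ 3.95 Ω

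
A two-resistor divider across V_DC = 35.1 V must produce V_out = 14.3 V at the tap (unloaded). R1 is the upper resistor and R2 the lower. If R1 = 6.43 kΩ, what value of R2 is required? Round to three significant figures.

R2 ≈ 4.42 kΩ

Required fraction k = V_out/V_DC = 0.4074.
R2 = R1 · 0.4074/(1 − 0.4074) = 4.421 kΩ.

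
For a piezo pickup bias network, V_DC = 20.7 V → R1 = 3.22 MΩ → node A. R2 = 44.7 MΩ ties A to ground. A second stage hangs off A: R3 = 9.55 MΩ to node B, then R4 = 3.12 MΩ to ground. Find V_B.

V_B ≈ 3.84 V

Node A sees R2 in parallel with the series input of stage 2, R3 + R4 = 12.67 MΩ.
Effective lower resistance at A: R2 ‖ 12.67 = 9.872 MΩ.
V_A = 20.7 × 9.872/(3.22 + 9.872) = 15.61 V.
Then the unloaded second divider: V_B = V_A × R4/(R3+R4) = 15.61 × 0.2463 = 3.844 V.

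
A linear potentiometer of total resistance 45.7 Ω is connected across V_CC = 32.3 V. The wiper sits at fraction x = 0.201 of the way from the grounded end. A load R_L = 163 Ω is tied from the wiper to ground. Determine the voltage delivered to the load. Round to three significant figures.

V_out ≈ 6.21 V

Split the track: R_lower = x·R_p = 9.186 Ω, R_upper = (1−x)·R_p = 36.51 Ω.
(x·R_p) ‖ R_L = 8.696 Ω.
Then V_out = V_CC · 8.696/(36.51 + 8.696) = 6.213 V.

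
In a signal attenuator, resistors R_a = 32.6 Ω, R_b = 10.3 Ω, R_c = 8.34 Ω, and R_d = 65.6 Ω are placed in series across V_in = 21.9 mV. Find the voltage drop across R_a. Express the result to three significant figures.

ΣR = 32.6 + 10.3 + 8.34 + 65.6 = 116.8 Ω.
V = V_in · R/ΣR = 21.9 × 0.2790 = 6.110 mV.

V ≈ 6.11 mV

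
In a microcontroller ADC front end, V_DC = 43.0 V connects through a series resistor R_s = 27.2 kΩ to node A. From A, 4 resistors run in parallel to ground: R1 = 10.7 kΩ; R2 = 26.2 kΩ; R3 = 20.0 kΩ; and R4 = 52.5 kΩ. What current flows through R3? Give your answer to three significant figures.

Combine the parallel branches: R_p = (1/10.7 + 1/26.2 + 1/20.0 + 1/52.5)⁻¹ = 4.983 kΩ.
V_A = 43.0 × 4.983/32.18 = 6.658 V.
Branch current I = V_A/R3 = 6.658/20.0 = 0.3329 mA.

I ≈ 0.333 mA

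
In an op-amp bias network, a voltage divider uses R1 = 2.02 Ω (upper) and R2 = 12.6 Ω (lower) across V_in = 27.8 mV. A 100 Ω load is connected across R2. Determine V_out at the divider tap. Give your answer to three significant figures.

V_out ≈ 23.5 mV

First combine the lower leg with the load: R2 ‖ R_L = 11.19 Ω.
Now apply the divider: V_out = 27.8 × 0.8471 = 23.55 mV.
(Unloaded it would be 24.0 mV; the load pulls it down.)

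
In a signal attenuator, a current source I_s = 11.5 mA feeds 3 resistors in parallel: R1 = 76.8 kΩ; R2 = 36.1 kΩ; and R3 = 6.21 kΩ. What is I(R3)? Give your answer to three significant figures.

I ≈ 9.18 mA

ΣG = 1/76.8 + 1/36.1 + 1/6.21 = 0.2018.
R3 takes the fraction G_k/ΣG = 0.1610/0.2018 = 0.7982, so I = 11.5 × 0.7982 = 9.179 mA.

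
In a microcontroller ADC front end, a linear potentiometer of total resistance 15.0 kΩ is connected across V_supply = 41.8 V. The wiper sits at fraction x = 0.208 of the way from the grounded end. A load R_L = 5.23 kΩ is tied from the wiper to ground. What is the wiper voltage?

Lower segment x·R_p = 3.120 kΩ; upper segment (1−x)·R_p = 11.88 kΩ.
Lower segment in parallel with the load: 3.120 ‖ 5.23 = 1.954 kΩ.
V_out = 41.8 × 1.954/(11.88 + 1.954) = 5.905 V.

V_out ≈ 5.90 V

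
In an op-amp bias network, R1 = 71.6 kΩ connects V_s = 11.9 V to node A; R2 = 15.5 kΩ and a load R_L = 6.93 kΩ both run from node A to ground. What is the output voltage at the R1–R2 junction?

V_out ≈ 0.746 V

First combine the lower leg with the load: R2 ‖ R_L = 4.789 kΩ.
Voltage divider with the loaded lower leg: V_out = 11.9 × 4.789/(71.6 + 4.789) = 11.9 × 0.06269 = 0.7460 V.
(Unloaded it would be 2.12 V; the load pulls it down.)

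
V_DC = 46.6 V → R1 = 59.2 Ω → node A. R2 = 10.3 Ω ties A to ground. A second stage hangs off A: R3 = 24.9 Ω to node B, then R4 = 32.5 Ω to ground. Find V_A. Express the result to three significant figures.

The second stage (R3 + R4 = 57.40 Ω) loads node A in parallel with R2.
Effective lower resistance at A: R2 ‖ 57.40 = 8.733 Ω.
So V_A = 46.6 × 0.1286 = 5.991 V.

V_A ≈ 5.99 V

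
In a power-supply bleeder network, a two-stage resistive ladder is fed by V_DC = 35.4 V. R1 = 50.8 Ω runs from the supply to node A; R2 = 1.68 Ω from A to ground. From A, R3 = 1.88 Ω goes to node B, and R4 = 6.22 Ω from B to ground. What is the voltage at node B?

The second stage (R3 + R4 = 8.100 Ω) loads node A in parallel with R2.
Effective lower resistance at A: R2 ‖ 8.100 = 1.391 Ω.
First divider: V_A = V_DC · 1.391/(50.8 + 1.391) = 0.9438 V.
Stage 2 is unloaded, so V_B = V_A · R4/(R3+R4) = 0.9438 × 6.22/8.100 = 0.7247 V.

V_B ≈ 0.725 V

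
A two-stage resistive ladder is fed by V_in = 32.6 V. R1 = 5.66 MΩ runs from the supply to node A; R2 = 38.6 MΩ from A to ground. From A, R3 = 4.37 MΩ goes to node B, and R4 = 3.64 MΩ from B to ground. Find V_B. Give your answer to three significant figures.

The second stage (R3 + R4 = 8.010 MΩ) loads node A in parallel with R2.
Effective lower resistance at A: R2 ‖ 8.010 = 6.633 MΩ.
V_A = 32.6 × 6.633/(5.66 + 6.633) = 17.59 V.
Stage 2 is unloaded, so V_B = V_A · R4/(R3+R4) = 17.59 × 3.64/8.010 = 7.994 V.

V_B ≈ 7.99 V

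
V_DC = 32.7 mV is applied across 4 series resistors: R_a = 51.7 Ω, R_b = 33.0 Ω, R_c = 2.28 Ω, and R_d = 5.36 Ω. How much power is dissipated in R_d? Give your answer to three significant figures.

P ≈ 0.672 µW

Series current I = V_DC/ΣR = 32.7/92.34 = 0.3541 mA.
P = I²R = 0.1254 × 5.36 = 0.6722 µW.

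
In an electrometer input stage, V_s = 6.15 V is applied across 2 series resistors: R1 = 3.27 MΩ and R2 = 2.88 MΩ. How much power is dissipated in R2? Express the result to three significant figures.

P ≈ 2.88 µW

ΣR = 6.150 MΩ → I = 6.15/6.150 = 1.000 µA.
V(R2) = I·R = 2.880 V; P = V·I = 2.880 × 1.000 = 2.880 µW.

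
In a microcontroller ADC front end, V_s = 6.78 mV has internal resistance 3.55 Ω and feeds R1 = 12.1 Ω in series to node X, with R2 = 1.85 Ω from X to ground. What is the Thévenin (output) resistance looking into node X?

R1' = 3.55 + 12.1 = 15.65 Ω (source resistance + R1).
With V_s suppressed (replaced by a short), R_th = R1' ‖ R2 = (15.65 × 1.85)/(15.65 + 1.85) = 1.654 Ω.

R_th ≈ 1.65 Ω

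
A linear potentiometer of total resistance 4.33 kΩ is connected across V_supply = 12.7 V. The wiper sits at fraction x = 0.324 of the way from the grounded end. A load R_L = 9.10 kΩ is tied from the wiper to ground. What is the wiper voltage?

Lower segment x·R_p = 1.403 kΩ; upper segment (1−x)·R_p = 2.927 kΩ.
Lower segment in parallel with the load: 1.403 ‖ 9.10 = 1.216 kΩ.
V_out = 12.7 × 1.216/(2.927 + 1.216) = 3.726 V.

V_out ≈ 3.73 V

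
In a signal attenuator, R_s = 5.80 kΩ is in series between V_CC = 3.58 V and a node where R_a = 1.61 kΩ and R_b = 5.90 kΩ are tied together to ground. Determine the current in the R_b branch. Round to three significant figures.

I ≈ 0.109 mA

Combine the parallel branches: R_p = (1/1.61 + 1/5.90)⁻¹ = 1.265 kΩ.
V_A by voltage divider: V_A = 3.58 × 1.265/(5.80 + 1.265) = 0.6409 V.
I(R_b) = V_A / R_b = 0.6409/5.90 = 0.1086 mA.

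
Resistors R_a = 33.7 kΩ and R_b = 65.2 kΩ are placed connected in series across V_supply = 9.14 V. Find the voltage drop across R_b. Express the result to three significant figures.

Series total: ΣR = 33.7 + 65.2 = 98.90 kΩ.
V = V_supply · R/ΣR = 9.14 × 0.6593 = 6.026 V.

V ≈ 6.03 V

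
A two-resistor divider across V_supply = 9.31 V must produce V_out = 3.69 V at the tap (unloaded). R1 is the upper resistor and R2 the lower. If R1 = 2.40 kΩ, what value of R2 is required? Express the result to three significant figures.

V_out/V_supply = R2/(R1+R2) = 0.3963.
R2 = R1 · 0.3963/(1 − 0.3963) = 1.576 kΩ.

R2 ≈ 1.58 kΩ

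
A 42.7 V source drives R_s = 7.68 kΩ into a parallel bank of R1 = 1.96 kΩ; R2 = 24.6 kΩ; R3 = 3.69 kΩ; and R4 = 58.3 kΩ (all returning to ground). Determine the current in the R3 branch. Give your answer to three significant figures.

Equivalent of the parallel group: R_p = 1.192 kΩ.
Node voltage V_A = V_DC · R_p/(R_s + R_p) = 42.7 × 0.1343 = 5.736 V.
I(R3) = V_A / R3 = 5.736/3.69 = 1.555 mA.

I ≈ 1.55 mA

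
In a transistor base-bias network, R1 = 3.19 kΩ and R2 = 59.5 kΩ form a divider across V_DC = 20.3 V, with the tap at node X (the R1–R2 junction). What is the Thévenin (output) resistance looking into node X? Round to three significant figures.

R_th ≈ 3.03 kΩ

Zeroing V_DC shorts the top of R1 to ground, so R_th = R1 ‖ R2 = 3.028 kΩ.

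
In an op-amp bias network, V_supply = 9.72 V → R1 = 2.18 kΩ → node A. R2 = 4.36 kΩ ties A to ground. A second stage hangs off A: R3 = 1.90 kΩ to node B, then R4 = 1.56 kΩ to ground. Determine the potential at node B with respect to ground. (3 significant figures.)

V_B ≈ 2.06 V

Looking into the second stage from A: R3 + R4 = 3.460 kΩ appears in parallel with R2.
Effective lower resistance at A: R2 ‖ 3.460 = 1.929 kΩ.
First divider: V_A = V_supply · 1.929/(2.18 + 1.929) = 4.563 V.
Then the unloaded second divider: V_B = V_A × R4/(R3+R4) = 4.563 × 0.4509 = 2.057 V.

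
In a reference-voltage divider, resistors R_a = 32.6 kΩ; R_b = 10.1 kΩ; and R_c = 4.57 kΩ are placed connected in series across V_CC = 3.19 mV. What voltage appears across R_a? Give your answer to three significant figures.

Series total: ΣR = 32.6 + 10.1 + 4.57 = 47.27 kΩ.
By the voltage-divider rule, V = 3.19 × 32.60/47.27 = 2.200 mV.

V ≈ 2.20 mV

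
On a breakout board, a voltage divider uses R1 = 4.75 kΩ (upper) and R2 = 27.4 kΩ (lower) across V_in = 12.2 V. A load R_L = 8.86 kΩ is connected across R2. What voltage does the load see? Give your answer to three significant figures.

V_out ≈ 7.14 V

The load sits in parallel with R2, giving an effective lower resistance R2' = R2·R_L/(R2+R_L) = 6.695 kΩ.
Then V_out = V_in · R2'/(R1 + R2') = 12.2 × 6.695/11.45 = 7.137 V.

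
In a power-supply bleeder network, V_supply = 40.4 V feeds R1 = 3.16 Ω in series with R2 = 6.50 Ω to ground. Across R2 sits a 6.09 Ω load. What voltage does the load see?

V_out ≈ 20.1 V

The load sits in parallel with R2, giving an effective lower resistance R2' = R2·R_L/(R2+R_L) = 3.144 Ω.
Now apply the divider: V_out = 40.4 × 0.4987 = 20.15 V.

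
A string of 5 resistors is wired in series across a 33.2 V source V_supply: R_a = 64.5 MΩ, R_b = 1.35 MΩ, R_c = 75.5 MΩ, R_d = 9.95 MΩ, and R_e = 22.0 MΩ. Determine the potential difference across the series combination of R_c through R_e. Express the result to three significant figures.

Series total: ΣR = 64.5 + 1.35 + 75.5 + 9.95 + 22.0 = 173.3 MΩ.
R_{R_c..R_e} = 75.5 + 9.95 + 22.0 = 107.5 MΩ.
Voltage divider: V = V_supply · (107.5 / 173.3) = 33.2 × 0.6200 = 20.58 V.

V ≈ 20.6 V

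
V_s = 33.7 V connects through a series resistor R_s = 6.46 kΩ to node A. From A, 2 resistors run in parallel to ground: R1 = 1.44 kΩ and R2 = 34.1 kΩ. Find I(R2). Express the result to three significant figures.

Combine the parallel branches: R_p = (1/1.44 + 1/34.1)⁻¹ = 1.382 kΩ.
V_A = 33.7 × 1.382/7.842 = 5.938 V.
Branch current I = V_A/R2 = 5.938/34.1 = 0.1741 mA.
(Check via current divider: I_total = 4.298 mA; share G_k/ΣG = 0.04052 → same result.)

I ≈ 0.174 mA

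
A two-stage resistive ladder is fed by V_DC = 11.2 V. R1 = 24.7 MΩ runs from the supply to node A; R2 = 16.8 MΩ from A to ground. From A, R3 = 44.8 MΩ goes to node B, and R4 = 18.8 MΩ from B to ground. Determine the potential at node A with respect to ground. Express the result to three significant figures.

The second stage (R3 + R4 = 63.60 MΩ) loads node A in parallel with R2.
R2 ‖ (R3+R4) = 13.29 MΩ.
So V_A = 11.2 × 0.3498 = 3.918 V.

V_A ≈ 3.92 V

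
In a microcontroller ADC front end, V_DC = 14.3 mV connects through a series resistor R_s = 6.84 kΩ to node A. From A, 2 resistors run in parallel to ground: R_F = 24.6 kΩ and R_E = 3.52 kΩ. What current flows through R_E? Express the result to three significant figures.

Equivalent of the parallel group: R_p = 3.079 kΩ.
Node voltage V_A = V_DC · R_p/(R_s + R_p) = 14.3 × 0.3104 = 4.439 mV.
Branch current I = V_A/R_E = 4.439/3.52 = 1.261 µA.
(Equivalently: I_total = 1.442 µA, then current-divider fraction G_k/ΣG = 0.8748.)

I ≈ 1.26 µA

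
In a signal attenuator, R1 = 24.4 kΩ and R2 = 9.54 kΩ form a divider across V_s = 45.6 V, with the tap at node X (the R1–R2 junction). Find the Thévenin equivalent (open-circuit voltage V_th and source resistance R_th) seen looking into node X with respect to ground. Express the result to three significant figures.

V_th ≈ 12.8 V, R_th ≈ 6.86 kΩ

V_th is the unloaded tap voltage: V_s · R2/(R1+R2) = 45.6 × 0.2811 = 12.82 V.
With V_s suppressed (replaced by a short), R_th = R1 ‖ R2 = (24.40 × 9.54)/(24.40 + 9.54) = 6.858 kΩ.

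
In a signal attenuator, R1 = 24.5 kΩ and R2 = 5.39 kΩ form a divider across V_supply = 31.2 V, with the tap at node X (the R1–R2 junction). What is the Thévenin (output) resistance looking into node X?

R_th ≈ 4.42 kΩ

With V_supply suppressed (replaced by a short), R_th = R1 ‖ R2 = (24.50 × 5.39)/(24.50 + 5.39) = 4.418 kΩ.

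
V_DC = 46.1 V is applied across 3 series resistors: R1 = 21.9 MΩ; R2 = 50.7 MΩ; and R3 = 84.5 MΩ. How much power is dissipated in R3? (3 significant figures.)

The common current is I = 46.1/157.1 = 0.2934 µA.
P(R3) = I²·R3 = (0.2934)² × 84.5 = 7.276 µW.

P ≈ 7.28 µW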